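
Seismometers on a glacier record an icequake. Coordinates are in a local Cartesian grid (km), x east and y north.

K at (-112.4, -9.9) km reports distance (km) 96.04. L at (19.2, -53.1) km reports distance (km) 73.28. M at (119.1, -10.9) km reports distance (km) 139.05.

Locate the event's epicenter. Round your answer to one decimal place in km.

(-18.4, 9.8)

Circle about each station: (x + 112.4)² + (y + 9.9)² = 96.04²; (x − 19.2)² + (y + 53.1)² = 73.28²; (x − 119.1)² + (y + 10.9)² = 139.05².
Subtracting the K equation from the L and M equations removes the quadratic terms:
263.2 x − 86.4 y = -5689.80
463.0 x − 2.0 y = -8539.37
Solving the 2×2 system: x ≈ -18.4, y ≈ 9.8 km.
Check against K (with the unrounded x, y): √((x + 112.4)²+(y + 9.9)²) = 96.04 ≈ 96.04 km. ✓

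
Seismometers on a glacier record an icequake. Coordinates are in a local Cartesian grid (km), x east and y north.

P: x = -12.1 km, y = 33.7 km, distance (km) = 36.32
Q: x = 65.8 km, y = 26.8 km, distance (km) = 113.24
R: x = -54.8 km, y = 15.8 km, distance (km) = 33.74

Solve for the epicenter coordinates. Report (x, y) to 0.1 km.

Circle about each station: (x + 12.1)² + (y − 33.7)² = 36.32²; (x − 65.8)² + (y − 26.8)² = 113.24²; (x + 54.8)² + (y − 15.8)² = 33.74².
Subtracting pairs of circle equations eliminates x²+y² and gives linear equations (the radical axes):
155.8 x − 13.8 y = -7738.38
-85.4 x − 35.8 y = 2151.33
Solving the 2×2 system: x ≈ -45.4, y ≈ 48.2 km.
Check against P (with the unrounded x, y): √((x + 12.1)²+(y − 33.7)²) = 36.32 ≈ 36.32 km. ✓

-45.4 km east, 48.2 km north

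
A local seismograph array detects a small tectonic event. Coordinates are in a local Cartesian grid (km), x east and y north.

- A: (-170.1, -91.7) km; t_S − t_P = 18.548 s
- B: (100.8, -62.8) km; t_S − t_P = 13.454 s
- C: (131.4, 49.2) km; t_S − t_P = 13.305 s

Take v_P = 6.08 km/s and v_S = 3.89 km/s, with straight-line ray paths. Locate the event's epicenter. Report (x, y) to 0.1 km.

Distance from S−P lag: d = Δt · v_P v_S / (v_P − v_S) = Δt · (6.08·3.89)/(6.08−3.89) ≈ 10.7996·Δt.
So d_A = 200.31, d_B = 145.30, d_C = 143.69 km.
Circle about each station: (x + 170.1)² + (y + 91.7)² = 200.31²; (x − 100.8)² + (y + 62.8)² = 145.30²; (x − 131.4)² + (y − 49.2)² = 143.69².
Subtracting pairs of circle equations eliminates x²+y² and gives linear equations (the radical axes):
541.8 x + 57.8 y = -4226.41
603.0 x + 281.8 y = 1820.98
Solving the 2×2 system: x ≈ -11.0, y ≈ 30.0 km.

x ≈ -11.0 km, y ≈ 30.0 km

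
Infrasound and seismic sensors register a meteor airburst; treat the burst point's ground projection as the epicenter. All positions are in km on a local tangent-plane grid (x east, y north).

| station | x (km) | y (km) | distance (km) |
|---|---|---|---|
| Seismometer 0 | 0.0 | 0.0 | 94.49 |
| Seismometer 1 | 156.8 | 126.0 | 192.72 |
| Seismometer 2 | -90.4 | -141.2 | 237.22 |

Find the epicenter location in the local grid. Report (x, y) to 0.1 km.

Circle about each station: x² + y² = 94.49²; (x − 156.8)² + (y − 126.0)² = 192.72²; (x + 90.4)² + (y + 141.2)² = 237.22².
Subtracting the Seismometer 0 equation from the Seismometer 1 and Seismometer 2 equations removes the quadratic terms:
313.6 x + 252.0 y = 12249.60
-180.8 x − 282.4 y = -19235.37
Solving the 2×2 system: x ≈ -32.3, y ≈ 88.8 km.
Check against Seismometer 0 (with the unrounded x, y): √(x²+y²) = 94.47 ≈ 94.49 km. ✓

x ≈ -32.3 km, y ≈ 88.8 km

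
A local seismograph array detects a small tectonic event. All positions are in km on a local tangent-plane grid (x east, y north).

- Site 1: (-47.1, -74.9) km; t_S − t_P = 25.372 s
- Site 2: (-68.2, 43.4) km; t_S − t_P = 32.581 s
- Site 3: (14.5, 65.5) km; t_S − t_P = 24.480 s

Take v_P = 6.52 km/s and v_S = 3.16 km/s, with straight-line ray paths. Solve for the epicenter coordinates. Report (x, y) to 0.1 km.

Distance from S−P lag: d = Δt · v_P v_S / (v_P − v_S) = Δt · (6.52·3.16)/(6.52−3.16) ≈ 6.1319·Δt.
So d_Site 1 = 155.58, d_Site 2 = 199.78, d_Site 3 = 150.11 km.
Circle about each station: (x + 47.1)² + (y + 74.9)² = 155.58²; (x + 68.2)² + (y − 43.4)² = 199.78²; (x − 14.5)² + (y − 65.5)² = 150.11².
Subtracting the Site 1 equation from the Site 2 and Site 3 equations removes the quadratic terms:
-42.2 x + 236.6 y = -17000.53
123.2 x + 280.8 y = -1655.80
Solving the 2×2 system: x ≈ 106.9, y ≈ -52.8 km.

106.9 km east, -52.8 km north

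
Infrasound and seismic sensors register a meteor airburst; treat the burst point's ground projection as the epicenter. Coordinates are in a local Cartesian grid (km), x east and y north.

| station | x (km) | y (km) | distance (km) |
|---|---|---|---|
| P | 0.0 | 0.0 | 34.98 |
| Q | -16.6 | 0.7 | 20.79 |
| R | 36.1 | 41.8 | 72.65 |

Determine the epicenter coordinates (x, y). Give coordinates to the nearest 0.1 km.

(-31.5, 15.2)

Circle about each station: x² + y² = 34.98²; (x + 16.6)² + (y − 0.7)² = 20.79²; (x − 36.1)² + (y − 41.8)² = 72.65².
Subtracting the P equation from the Q and R equations removes the quadratic terms:
-33.2 x + 1.4 y = 1067.43
72.2 x + 83.6 y = -1003.97
Solving the 2×2 system: x ≈ -31.5, y ≈ 15.2 km.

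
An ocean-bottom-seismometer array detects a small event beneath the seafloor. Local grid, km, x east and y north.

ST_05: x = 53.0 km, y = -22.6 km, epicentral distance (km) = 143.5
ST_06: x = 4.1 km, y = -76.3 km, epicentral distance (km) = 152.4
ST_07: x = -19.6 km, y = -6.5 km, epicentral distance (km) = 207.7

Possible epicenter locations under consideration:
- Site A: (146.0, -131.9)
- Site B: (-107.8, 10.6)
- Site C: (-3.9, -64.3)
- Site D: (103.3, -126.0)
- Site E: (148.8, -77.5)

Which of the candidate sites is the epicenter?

Site A

For each candidate, compare |candidate − station| to the reported distance:
Site A: residuals ST_05 0.0, ST_06 0.0, ST_07 0.0 → max 0.0 km
Site B: residuals ST_05 20.7, ST_06 10.7, ST_07 117.9 → max 117.9 km
Site C: residuals ST_05 73.0, ST_06 138.0, ST_07 147.8 → max 147.8 km
Site D: residuals ST_05 28.5, ST_06 41.4, ST_07 36.3 → max 41.4 km
Site E: residuals ST_05 33.1, ST_06 7.7, ST_07 24.9 → max 33.1 km
Only Site A has all residuals ≈ 0.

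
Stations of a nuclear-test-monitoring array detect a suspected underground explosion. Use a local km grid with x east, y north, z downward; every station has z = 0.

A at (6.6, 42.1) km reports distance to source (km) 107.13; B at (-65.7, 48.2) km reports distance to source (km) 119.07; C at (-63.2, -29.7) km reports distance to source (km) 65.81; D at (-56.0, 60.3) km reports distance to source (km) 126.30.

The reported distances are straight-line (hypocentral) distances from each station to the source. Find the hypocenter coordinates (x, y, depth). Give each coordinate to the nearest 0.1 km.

(-19.1, -52.5, 43.2)

Each station gives a sphere (x−x_i)² + (y−y_i)² + z² = d_i² (stations at z=0).
Subtracting the A sphere from B and C: z² cancels, leaving linear equations in x and y:
-144.6 x + 12.2 y = 2122.93
-139.6 x − 143.6 y = 10206.24
Solving: x ≈ -19.111, y ≈ -52.496 km (keep extra digits for the depth step; rounded: -19.1, -52.5).
Then from the A sphere: z² = 107.13² − (x − 6.6)² − (y − 42.1)² with x = -19.111, y = -52.496, so z ≈ 43.213 ≈ 43.2 km.
Check against D (with the unrounded solution): distance 126.30 ≈ 126.30 km. ✓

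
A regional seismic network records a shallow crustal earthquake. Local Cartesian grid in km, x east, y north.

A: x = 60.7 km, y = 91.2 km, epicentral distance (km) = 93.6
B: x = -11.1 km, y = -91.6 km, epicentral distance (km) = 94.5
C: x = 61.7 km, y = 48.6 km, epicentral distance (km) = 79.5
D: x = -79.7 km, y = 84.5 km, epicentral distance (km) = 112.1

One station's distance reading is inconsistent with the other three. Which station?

A

Solve using three stations at a time. Using B, C, D (subtract circle equations pairwise → linear system) gives (x, y) ≈ (-3.2, 2.6).
Distances from that point to each station vs reported:
  A: calculated 109.2 vs reported 93.6 → residual 15.6 km
  B: calculated 94.5 vs reported 94.5 → residual 0.0 km
  C: calculated 79.5 vs reported 79.5 → residual 0.0 km
  D: calculated 112.1 vs reported 112.1 → residual 0.0 km
B, C, D are mutually consistent (residuals ≈ 0); A is off by 15.6 km.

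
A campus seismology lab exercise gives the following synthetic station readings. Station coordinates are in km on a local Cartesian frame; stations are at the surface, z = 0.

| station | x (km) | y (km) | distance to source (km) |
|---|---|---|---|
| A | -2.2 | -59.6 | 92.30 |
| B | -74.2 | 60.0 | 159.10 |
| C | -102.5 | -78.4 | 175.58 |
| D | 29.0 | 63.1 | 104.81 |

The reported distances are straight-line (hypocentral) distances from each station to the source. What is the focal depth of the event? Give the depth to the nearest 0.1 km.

64.0 km

Each station gives a sphere (x−x_i)² + (y−y_i)² + z² = d_i² (stations at z=0).
Subtracting the A sphere from B and C: z² cancels, leaving linear equations in x and y:
-144.0 x + 239.2 y = -11244.88
-200.6 x − 37.6 y = -9213.24
Solving: x ≈ 49.189, y ≈ -17.398 km (keep extra digits for the depth step; rounded: 49.2, -17.4).
Then from the A sphere: z² = 92.30² − (x + 2.2)² − (y + 59.6)² with x = 49.189, y = -17.398, so z ≈ 64.011 ≈ 64.0 km.
Check against D (with the unrounded solution): distance 104.81 ≈ 104.81 km. ✓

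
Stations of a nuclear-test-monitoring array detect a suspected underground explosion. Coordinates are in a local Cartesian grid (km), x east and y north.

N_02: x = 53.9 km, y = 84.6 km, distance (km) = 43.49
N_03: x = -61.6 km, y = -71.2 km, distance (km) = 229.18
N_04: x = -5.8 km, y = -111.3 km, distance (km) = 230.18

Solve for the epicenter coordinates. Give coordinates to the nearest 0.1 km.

(96.1, 95.1)

Circle about each station: (x − 53.9)² + (y − 84.6)² = 43.49²; (x + 61.6)² + (y + 71.2)² = 229.18²; (x + 5.8)² + (y + 111.3)² = 230.18².
Subtracting the N_02 equation from the N_03 and N_04 equations removes the quadratic terms:
-231.0 x − 311.6 y = -51830.46
-119.4 x − 391.8 y = -48732.49
Solving the 2×2 system: x ≈ 96.1, y ≈ 95.1 km.
Check against N_02 (with the unrounded x, y): √((x − 53.9)²+(y − 84.6)²) = 43.48 ≈ 43.49 km. ✓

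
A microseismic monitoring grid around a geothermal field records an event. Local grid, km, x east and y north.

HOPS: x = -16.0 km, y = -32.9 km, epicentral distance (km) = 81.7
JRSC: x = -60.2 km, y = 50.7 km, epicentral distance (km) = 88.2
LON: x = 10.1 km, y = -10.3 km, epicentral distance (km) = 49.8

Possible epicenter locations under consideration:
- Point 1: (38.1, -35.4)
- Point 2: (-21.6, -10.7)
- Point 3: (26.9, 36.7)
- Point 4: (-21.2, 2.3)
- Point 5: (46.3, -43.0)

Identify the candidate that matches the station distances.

For each candidate, compare |candidate − station| to the reported distance:
Point 1: residuals HOPS 27.5, JRSC 42.5, LON 12.2 → max 42.5 km
Point 2: residuals HOPS 58.8, JRSC 15.7, LON 18.1 → max 58.8 km
Point 3: residuals HOPS 0.1, JRSC 0.0, LON 0.1 → max 0.1 km
Point 4: residuals HOPS 46.1, JRSC 26.0, LON 16.1 → max 46.1 km
Point 5: residuals HOPS 18.6, JRSC 53.7, LON 1.0 → max 53.7 km
Only Point 3 has all residuals ≈ 0.

Point 3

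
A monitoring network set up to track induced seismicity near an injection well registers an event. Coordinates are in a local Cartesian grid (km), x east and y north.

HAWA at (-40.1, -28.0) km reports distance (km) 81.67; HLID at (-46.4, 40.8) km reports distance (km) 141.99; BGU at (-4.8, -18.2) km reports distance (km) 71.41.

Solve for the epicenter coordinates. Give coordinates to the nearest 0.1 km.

Circle about each station: (x + 40.1)² + (y + 28.0)² = 81.67²; (x + 46.4)² + (y − 40.8)² = 141.99²; (x + 4.8)² + (y + 18.2)² = 71.41².
Subtracting the HAWA equation from the HLID and BGU equations removes the quadratic terms:
-12.6 x + 137.6 y = -12065.58
70.6 x + 19.6 y = -467.13
Solving the 2×2 system: x ≈ 17.3, y ≈ -86.1 km.
Check against HAWA (with the unrounded x, y): √((x + 40.1)²+(y + 28.0)²) = 81.67 ≈ 81.67 km. ✓

(17.3, -86.1)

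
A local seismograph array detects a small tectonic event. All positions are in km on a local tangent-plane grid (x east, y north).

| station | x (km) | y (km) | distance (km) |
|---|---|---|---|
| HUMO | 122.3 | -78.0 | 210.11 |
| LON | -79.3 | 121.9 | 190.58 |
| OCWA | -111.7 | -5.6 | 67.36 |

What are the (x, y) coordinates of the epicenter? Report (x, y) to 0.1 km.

-87.6 km east, -68.5 km north

Circle about each station: (x − 122.3)² + (y + 78.0)² = 210.11²; (x + 79.3)² + (y − 121.9)² = 190.58²; (x + 111.7)² + (y + 5.6)² = 67.36².
Subtracting the HUMO equation from the LON and OCWA equations removes the quadratic terms:
-403.2 x + 399.8 y = 7932.29
-468.0 x + 144.8 y = 31075.80
Solving the 2×2 system: x ≈ -87.6, y ≈ -68.5 km.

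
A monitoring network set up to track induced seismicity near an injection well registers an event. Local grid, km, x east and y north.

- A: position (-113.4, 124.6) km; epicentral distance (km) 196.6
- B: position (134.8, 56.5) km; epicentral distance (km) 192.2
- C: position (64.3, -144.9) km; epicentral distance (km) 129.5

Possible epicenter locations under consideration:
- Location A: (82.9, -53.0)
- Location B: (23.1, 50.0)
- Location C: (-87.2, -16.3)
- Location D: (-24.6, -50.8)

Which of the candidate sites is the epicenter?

Location D

For each candidate, compare |candidate − station| to the reported distance:
Location A: residuals A 68.1, B 71.0, C 35.7 → max 71.0 km
Location B: residuals A 41.0, B 80.3, C 69.7 → max 80.3 km
Location C: residuals A 53.3, B 41.4, C 69.2 → max 69.2 km
Location D: residuals A 0.0, B 0.0, C 0.0 → max 0.0 km
Only Location D has all residuals ≈ 0.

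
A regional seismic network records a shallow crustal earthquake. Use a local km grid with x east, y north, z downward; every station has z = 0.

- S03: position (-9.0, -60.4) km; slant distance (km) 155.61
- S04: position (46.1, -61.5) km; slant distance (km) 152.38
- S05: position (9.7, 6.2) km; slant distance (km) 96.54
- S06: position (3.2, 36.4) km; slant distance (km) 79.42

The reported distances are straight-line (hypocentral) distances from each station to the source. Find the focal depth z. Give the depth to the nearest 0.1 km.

Each station gives a sphere (x−x_i)² + (y−y_i)² + z² = d_i² (stations at z=0).
Subtracting the S03 sphere from S04 and S05: z² cancels, leaving linear equations in x and y:
110.2 x − 2.2 y = 3173.11
37.4 x + 133.2 y = 11297.87
Solving: x ≈ 30.317, y ≈ 76.306 km (keep extra digits for the depth step; rounded: 30.3, 76.3).
Then from the S03 sphere: z² = 155.61² − (x + 9.0)² − (y + 60.4)² with x = 30.317, y = 76.306, so z ≈ 63.088 ≈ 63.1 km.

z ≈ 63.1 km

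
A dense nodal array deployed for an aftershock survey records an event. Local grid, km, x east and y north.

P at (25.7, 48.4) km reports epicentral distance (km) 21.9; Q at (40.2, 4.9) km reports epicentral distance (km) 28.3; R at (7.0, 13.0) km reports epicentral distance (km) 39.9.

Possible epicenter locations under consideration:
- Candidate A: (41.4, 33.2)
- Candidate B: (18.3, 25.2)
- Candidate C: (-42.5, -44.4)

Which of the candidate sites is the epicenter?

Candidate A

For each candidate, compare |candidate − station| to the reported distance:
Candidate A: residuals P 0.0, Q 0.0, R 0.0 → max 0.0 km
Candidate B: residuals P 2.5, Q 1.6, R 23.3 → max 23.3 km
Candidate C: residuals P 93.3, Q 68.0, R 35.9 → max 93.3 km
Only Candidate A has all residuals ≈ 0.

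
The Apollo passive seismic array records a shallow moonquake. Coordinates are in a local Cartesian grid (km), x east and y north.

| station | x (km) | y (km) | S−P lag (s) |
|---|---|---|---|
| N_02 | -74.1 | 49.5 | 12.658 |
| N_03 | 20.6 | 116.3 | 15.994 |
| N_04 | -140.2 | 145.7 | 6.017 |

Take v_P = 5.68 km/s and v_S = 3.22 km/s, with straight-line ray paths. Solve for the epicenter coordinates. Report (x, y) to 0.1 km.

Distance from S−P lag: d = Δt · v_P v_S / (v_P − v_S) = Δt · (5.68·3.22)/(5.68−3.22) ≈ 7.4348·Δt.
So d_N_02 = 94.11, d_N_03 = 118.91, d_N_04 = 44.74 km.
Circle about each station: (x + 74.1)² + (y − 49.5)² = 94.11²; (x − 20.6)² + (y − 116.3)² = 118.91²; (x + 140.2)² + (y − 145.7)² = 44.74².
Subtracting pairs of circle equations eliminates x²+y² and gives linear equations (the radical axes):
189.4 x + 133.6 y = 726.09
-132.2 x + 192.4 y = 39798.49
Solving the 2×2 system: x ≈ -95.7, y ≈ 141.1 km.

(-95.7, 141.1)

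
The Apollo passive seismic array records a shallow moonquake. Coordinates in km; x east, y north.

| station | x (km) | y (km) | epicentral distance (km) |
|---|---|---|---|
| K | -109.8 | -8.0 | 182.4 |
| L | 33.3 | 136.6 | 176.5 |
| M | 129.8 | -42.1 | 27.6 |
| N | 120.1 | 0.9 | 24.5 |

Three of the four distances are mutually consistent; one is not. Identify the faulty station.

Solve using three stations at a time. Using L, M, N (subtract circle equations pairwise → linear system) gives (x, y) ≈ (111.0, -21.9).
Distances from that point to each station vs reported:
  K: calculated 221.3 vs reported 182.4 → residual 38.9 km
  L: calculated 176.5 vs reported 176.5 → residual 0.0 km
  M: calculated 27.6 vs reported 27.6 → residual 0.0 km
  N: calculated 24.5 vs reported 24.5 → residual 0.0 km
L, M, N are mutually consistent (residuals ≈ 0); K is off by 38.9 km.

K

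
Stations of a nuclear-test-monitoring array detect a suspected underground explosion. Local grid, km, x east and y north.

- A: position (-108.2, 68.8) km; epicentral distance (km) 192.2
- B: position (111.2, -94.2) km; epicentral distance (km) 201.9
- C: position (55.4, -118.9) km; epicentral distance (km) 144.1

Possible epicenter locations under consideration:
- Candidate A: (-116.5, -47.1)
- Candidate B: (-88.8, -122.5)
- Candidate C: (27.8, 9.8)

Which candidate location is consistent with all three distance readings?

For each candidate, compare |candidate − station| to the reported distance:
Candidate A: residuals A 76.0, B 30.6, C 42.2 → max 76.0 km
Candidate B: residuals A 0.1, B 0.1, C 0.1 → max 0.1 km
Candidate C: residuals A 44.0, B 68.6, C 12.5 → max 68.6 km
Only Candidate B has all residuals ≈ 0.

Candidate B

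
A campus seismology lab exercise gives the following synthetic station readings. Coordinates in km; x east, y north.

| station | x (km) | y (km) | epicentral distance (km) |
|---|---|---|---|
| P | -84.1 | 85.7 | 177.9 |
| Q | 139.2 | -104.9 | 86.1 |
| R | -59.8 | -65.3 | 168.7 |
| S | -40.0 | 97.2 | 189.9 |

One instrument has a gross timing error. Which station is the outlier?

P

Solve using three stations at a time. Using Q, R, S (subtract circle equations pairwise → linear system) gives (x, y) ≈ (104.3, -26.2).
Distances from that point to each station vs reported:
  P: calculated 219.1 vs reported 177.9 → residual 41.2 km
  Q: calculated 86.1 vs reported 86.1 → residual 0.0 km
  R: calculated 168.7 vs reported 168.7 → residual 0.0 km
  S: calculated 189.9 vs reported 189.9 → residual 0.0 km
Q, R, S are mutually consistent (residuals ≈ 0); P is off by 41.2 km.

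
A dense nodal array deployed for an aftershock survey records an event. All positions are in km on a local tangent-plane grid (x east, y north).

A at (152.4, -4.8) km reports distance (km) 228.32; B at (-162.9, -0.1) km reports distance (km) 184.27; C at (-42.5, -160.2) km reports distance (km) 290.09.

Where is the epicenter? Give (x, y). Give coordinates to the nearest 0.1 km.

Circle about each station: (x − 152.4)² + (y + 4.8)² = 228.32²; (x + 162.9)² + (y + 0.1)² = 184.27²; (x + 42.5)² + (y + 160.2)² = 290.09².
Subtracting the A equation from the B and C equations removes the quadratic terms:
-630.6 x + 9.4 y = 21462.21
-389.8 x − 310.8 y = -27800.70
Solving the 2×2 system: x ≈ -32.1, y ≈ 129.7 km.

x ≈ -32.1 km, y ≈ 129.7 km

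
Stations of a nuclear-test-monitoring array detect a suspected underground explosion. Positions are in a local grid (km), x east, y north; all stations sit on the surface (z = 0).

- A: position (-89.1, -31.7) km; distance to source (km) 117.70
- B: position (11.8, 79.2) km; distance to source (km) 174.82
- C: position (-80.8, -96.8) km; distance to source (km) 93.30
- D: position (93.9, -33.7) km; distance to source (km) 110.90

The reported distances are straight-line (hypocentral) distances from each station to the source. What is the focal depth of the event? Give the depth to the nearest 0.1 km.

Each station gives a sphere (x−x_i)² + (y−y_i)² + z² = d_i² (stations at z=0).
Subtracting the A sphere from B and C: z² cancels, leaving linear equations in x and y:
201.8 x + 221.8 y = -19240.56
16.6 x − 130.2 y = 12103.58
Solving: x ≈ 5.990, y ≈ -92.198 km (keep extra digits for the depth step; rounded: 6.0, -92.2).
Then from the A sphere: z² = 117.70² − (x + 89.1)² − (y + 31.7)² with x = 5.990, y = -92.198, so z ≈ 33.929 ≈ 33.9 km.

depth ≈ 33.9 km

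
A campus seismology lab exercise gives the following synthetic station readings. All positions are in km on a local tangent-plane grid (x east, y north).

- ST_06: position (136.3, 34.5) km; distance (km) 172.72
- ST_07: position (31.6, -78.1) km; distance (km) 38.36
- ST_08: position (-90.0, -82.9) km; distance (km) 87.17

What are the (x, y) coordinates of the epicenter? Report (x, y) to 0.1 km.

(-4.6, -65.4)

Circle about each station: (x − 136.3)² + (y − 34.5)² = 172.72²; (x − 31.6)² + (y + 78.1)² = 38.36²; (x + 90.0)² + (y + 82.9)² = 87.17².
Subtracting pairs of circle equations eliminates x²+y² and gives linear equations (the radical axes):
-209.4 x − 225.2 y = 15690.94
-452.6 x − 234.8 y = 17438.06
Solving the 2×2 system: x ≈ -4.6, y ≈ -65.4 km.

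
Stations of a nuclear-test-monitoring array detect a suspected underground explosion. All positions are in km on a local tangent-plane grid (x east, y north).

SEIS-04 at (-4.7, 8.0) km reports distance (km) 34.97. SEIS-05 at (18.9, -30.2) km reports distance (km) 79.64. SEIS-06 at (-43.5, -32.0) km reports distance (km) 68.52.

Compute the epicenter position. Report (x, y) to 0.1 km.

Circle about each station: (x + 4.7)² + (y − 8.0)² = 34.97²; (x − 18.9)² + (y + 30.2)² = 79.64²; (x + 43.5)² + (y + 32.0)² = 68.52².
Subtracting the SEIS-04 equation from the SEIS-05 and SEIS-06 equations removes the quadratic terms:
47.2 x − 76.4 y = -3936.47
-77.6 x − 80.0 y = -641.93
Solving the 2×2 system: x ≈ -27.4, y ≈ 34.6 km.

(-27.4, 34.6)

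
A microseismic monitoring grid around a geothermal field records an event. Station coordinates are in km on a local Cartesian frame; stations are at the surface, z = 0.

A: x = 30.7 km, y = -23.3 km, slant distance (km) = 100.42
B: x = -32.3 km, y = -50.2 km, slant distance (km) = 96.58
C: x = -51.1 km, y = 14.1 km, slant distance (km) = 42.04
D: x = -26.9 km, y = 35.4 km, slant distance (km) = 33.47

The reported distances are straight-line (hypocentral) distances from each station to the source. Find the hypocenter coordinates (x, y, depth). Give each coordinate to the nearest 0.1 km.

(-40.1, 41.2, 30.2)

Each station gives a sphere (x−x_i)² + (y−y_i)² + z² = d_i² (stations at z=0).
Subtracting the A sphere from B and C: z² cancels, leaving linear equations in x and y:
-126.0 x − 53.8 y = 2834.43
-163.6 x + 74.8 y = 9641.45
Solving: x ≈ -40.091, y ≈ 41.210 km (keep extra digits for the depth step; rounded: -40.1, 41.2).
Then from the A sphere: z² = 100.42² − (x − 30.7)² − (y + 23.3)² with x = -40.091, y = 41.210, so z ≈ 30.187 ≈ 30.2 km.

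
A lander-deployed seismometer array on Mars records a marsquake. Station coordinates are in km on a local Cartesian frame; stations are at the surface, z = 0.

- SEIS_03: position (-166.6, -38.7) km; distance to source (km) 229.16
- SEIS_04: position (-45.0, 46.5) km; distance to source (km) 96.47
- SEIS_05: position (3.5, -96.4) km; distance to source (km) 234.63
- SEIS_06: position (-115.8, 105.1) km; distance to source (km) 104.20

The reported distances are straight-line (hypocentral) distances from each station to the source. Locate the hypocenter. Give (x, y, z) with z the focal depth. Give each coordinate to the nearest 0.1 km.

(-20.2, 135.3, 28.4)

Each station gives a sphere (x−x_i)² + (y−y_i)² + z² = d_i² (stations at z=0).
Subtracting the SEIS_03 sphere from SEIS_04 and SEIS_05: z² cancels, leaving linear equations in x and y:
243.2 x + 170.4 y = 18141.84
340.2 x − 115.4 y = -22484.97
Solving: x ≈ -20.199, y ≈ 135.296 km (keep extra digits for the depth step; rounded: -20.2, 135.3).
Then from the SEIS_03 sphere: z² = 229.16² − (x + 166.6)² − (y + 38.7)² with x = -20.199, y = 135.296, so z ≈ 28.398 ≈ 28.4 km.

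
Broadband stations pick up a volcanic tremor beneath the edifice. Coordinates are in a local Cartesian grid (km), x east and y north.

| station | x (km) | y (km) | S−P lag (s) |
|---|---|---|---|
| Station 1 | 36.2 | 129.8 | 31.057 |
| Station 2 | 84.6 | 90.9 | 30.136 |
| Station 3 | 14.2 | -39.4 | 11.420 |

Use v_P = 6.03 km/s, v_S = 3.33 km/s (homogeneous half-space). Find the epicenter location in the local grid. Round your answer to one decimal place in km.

Distance from S−P lag: d = Δt · v_P v_S / (v_P − v_S) = Δt · (6.03·3.33)/(6.03−3.33) ≈ 7.4370·Δt.
So d_Station 1 = 230.97, d_Station 2 = 224.12, d_Station 3 = 84.93 km.
Circle about each station: (x − 36.2)² + (y − 129.8)² = 230.97²; (x − 84.6)² + (y − 90.9)² = 224.12²; (x − 14.2)² + (y + 39.4)² = 84.93².
Subtracting the Station 1 equation from the Station 2 and Station 3 equations removes the quadratic terms:
96.8 x − 77.8 y = 378.86
-44.0 x − 338.4 y = 29729.56
Solving the 2×2 system: x ≈ -60.4, y ≈ -80.0 km.
Check against Station 1 (with the unrounded x, y): √((x − 36.2)²+(y − 129.8)²) = 230.97 ≈ 230.97 km. ✓

x ≈ -60.4 km, y ≈ -80.0 km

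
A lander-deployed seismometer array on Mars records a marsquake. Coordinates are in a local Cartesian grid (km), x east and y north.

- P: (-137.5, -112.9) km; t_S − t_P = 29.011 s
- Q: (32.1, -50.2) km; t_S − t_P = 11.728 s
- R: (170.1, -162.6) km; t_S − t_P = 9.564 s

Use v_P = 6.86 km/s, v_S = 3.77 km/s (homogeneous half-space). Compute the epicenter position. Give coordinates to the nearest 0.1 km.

Distance from S−P lag: d = Δt · v_P v_S / (v_P − v_S) = Δt · (6.86·3.77)/(6.86−3.77) ≈ 8.3696·Δt.
So d_P = 242.81, d_Q = 98.16, d_R = 80.05 km.
Circle about each station: (x + 137.5)² + (y + 112.9)² = 242.81²; (x − 32.1)² + (y + 50.2)² = 98.16²; (x − 170.1)² + (y + 162.6)² = 80.05².
Subtracting the P equation from the Q and R equations removes the quadratic terms:
339.2 x + 125.4 y = 21219.10
615.2 x − 99.4 y = 76268.80
Solving the 2×2 system: x ≈ 105.3, y ≈ -115.6 km.
Check against P (with the unrounded x, y): √((x + 137.5)²+(y + 112.9)²) = 242.81 ≈ 242.81 km. ✓

x ≈ 105.3 km, y ≈ -115.6 km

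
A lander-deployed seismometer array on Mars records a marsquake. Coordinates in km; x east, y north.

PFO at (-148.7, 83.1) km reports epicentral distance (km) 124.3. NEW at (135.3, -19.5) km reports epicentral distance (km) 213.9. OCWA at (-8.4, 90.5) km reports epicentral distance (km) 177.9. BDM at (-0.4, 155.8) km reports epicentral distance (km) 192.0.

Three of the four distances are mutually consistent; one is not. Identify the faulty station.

OCWA

Solve using three stations at a time. Using PFO, NEW, BDM (subtract circle equations pairwise → linear system) gives (x, y) ≈ (-78.6, -19.6).
Distances from that point to each station vs reported:
  PFO: calculated 124.3 vs reported 124.3 → residual 0.0 km
  NEW: calculated 213.9 vs reported 213.9 → residual 0.0 km
  OCWA: calculated 130.5 vs reported 177.9 → residual 47.4 km
  BDM: calculated 192.0 vs reported 192.0 → residual 0.0 km
PFO, NEW, BDM are mutually consistent (residuals ≈ 0); OCWA is off by 47.4 km.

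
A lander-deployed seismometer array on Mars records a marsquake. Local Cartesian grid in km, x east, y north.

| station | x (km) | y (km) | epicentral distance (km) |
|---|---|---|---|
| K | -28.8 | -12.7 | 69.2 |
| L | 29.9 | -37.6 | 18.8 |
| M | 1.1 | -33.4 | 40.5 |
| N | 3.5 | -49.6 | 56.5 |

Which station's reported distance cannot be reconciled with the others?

N

Solve using three stations at a time. Using K, L, M (subtract circle equations pairwise → linear system) gives (x, y) ≈ (39.9, -21.5).
Distances from that point to each station vs reported:
  K: calculated 69.2 vs reported 69.2 → residual 0.0 km
  L: calculated 19.0 vs reported 18.8 → residual 0.2 km
  M: calculated 40.6 vs reported 40.5 → residual 0.1 km
  N: calculated 46.0 vs reported 56.5 → residual 10.5 km
K, L, M are mutually consistent (residuals ≈ 0); N is off by 10.5 km.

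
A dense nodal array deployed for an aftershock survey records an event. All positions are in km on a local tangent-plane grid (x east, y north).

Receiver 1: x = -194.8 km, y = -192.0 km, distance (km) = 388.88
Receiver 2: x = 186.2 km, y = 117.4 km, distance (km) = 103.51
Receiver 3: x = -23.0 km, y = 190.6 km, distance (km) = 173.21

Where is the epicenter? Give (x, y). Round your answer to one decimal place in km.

Circle about each station: (x + 194.8)² + (y + 192.0)² = 388.88²; (x − 186.2)² + (y − 117.4)² = 103.51²; (x + 23.0)² + (y − 190.6)² = 173.21².
Subtracting the Receiver 1 equation from the Receiver 2 and Receiver 3 equations removes the quadratic terms:
762.0 x + 618.8 y = 114155.49
343.6 x + 765.2 y = 83272.27
Solving the 2×2 system: x ≈ 96.7, y ≈ 65.4 km.
Check against Receiver 1 (with the unrounded x, y): √((x + 194.8)²+(y + 192.0)²) = 388.88 ≈ 388.88 km. ✓

96.7 km east, 65.4 km north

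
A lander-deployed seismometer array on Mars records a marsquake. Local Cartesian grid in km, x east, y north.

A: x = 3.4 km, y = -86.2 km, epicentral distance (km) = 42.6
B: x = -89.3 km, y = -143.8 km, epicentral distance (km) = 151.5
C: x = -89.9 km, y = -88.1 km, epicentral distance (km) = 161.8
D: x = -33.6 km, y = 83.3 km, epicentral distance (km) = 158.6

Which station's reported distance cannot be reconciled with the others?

C

Solve using three stations at a time. Using A, B, D (subtract circle equations pairwise → linear system) gives (x, y) ≈ (36.3, -59.1).
Distances from that point to each station vs reported:
  A: calculated 42.6 vs reported 42.6 → residual 0.0 km
  B: calculated 151.5 vs reported 151.5 → residual 0.0 km
  C: calculated 129.5 vs reported 161.8 → residual 32.3 km
  D: calculated 158.6 vs reported 158.6 → residual 0.0 km
A, B, D are mutually consistent (residuals ≈ 0); C is off by 32.3 km.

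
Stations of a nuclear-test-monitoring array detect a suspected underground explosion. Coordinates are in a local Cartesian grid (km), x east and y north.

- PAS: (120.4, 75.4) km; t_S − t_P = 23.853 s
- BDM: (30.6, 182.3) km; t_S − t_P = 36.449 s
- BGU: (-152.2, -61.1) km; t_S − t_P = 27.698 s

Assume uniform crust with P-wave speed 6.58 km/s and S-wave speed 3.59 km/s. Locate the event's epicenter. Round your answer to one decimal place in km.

Distance from S−P lag: d = Δt · v_P v_S / (v_P − v_S) = Δt · (6.58·3.59)/(6.58−3.59) ≈ 7.9004·Δt.
So d_PAS = 188.45, d_BDM = 287.96, d_BGU = 218.83 km.
Circle about each station: (x − 120.4)² + (y − 75.4)² = 188.45²; (x − 30.6)² + (y − 182.3)² = 287.96²; (x + 152.2)² + (y + 61.1)² = 218.83².
Subtracting the PAS equation from the BDM and BGU equations removes the quadratic terms:
-179.6 x + 213.8 y = -33419.23
-545.2 x − 273.0 y = -5656.44
Solving the 2×2 system: x ≈ 62.4, y ≈ -103.9 km.

(62.4, -103.9)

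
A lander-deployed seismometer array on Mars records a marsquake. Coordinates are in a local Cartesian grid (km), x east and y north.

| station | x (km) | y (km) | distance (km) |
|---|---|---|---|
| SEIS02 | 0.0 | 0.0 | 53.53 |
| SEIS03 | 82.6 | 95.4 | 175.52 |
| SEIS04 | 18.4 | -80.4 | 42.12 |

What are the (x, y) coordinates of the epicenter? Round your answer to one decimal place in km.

x ≈ -12.7 km, y ≈ -52.0 km

Circle about each station: x² + y² = 53.53²; (x − 82.6)² + (y − 95.4)² = 175.52²; (x − 18.4)² + (y + 80.4)² = 42.12².
Subtracting the SEIS02 equation from the SEIS03 and SEIS04 equations removes the quadratic terms:
165.2 x + 190.8 y = -12017.89
36.8 x − 160.8 y = 7894.09
Solving the 2×2 system: x ≈ -12.7, y ≈ -52.0 km.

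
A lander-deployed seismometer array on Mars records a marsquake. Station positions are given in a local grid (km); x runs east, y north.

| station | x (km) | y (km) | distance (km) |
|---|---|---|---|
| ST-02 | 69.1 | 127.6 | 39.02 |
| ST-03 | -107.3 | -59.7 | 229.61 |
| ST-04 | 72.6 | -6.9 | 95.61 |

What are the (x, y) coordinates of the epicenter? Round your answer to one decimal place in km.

x ≈ 68.0 km, y ≈ 88.6 km

Circle about each station: (x − 69.1)² + (y − 127.6)² = 39.02²; (x + 107.3)² + (y + 59.7)² = 229.61²; (x − 72.6)² + (y + 6.9)² = 95.61².
Subtracting the ST-02 equation from the ST-03 and ST-04 equations removes the quadratic terms:
-352.8 x − 374.6 y = -57177.38
7.0 x − 269.0 y = -23356.91
Solving the 2×2 system: x ≈ 68.0, y ≈ 88.6 km.
Check against ST-02 (with the unrounded x, y): √((x − 69.1)²+(y − 127.6)²) = 39.02 ≈ 39.02 km. ✓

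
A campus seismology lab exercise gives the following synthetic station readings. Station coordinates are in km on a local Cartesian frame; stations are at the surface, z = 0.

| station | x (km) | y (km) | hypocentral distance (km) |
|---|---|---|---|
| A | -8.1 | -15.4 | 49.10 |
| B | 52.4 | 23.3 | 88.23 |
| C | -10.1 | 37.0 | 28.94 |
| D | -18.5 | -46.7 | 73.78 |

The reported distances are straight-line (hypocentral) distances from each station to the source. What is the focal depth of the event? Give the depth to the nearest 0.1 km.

Each station gives a sphere (x−x_i)² + (y−y_i)² + z² = d_i² (stations at z=0).
Subtracting the A sphere from B and C: z² cancels, leaving linear equations in x and y:
121.0 x + 77.4 y = -2387.84
-4.0 x + 104.8 y = 2741.53
Solving: x ≈ -35.599, y ≈ 24.801 km (keep extra digits for the depth step; rounded: -35.6, 24.8).
Then from the A sphere: z² = 49.10² − (x + 8.1)² − (y + 15.4)² with x = -35.599, y = 24.801, so z ≈ 6.204 ≈ 6.2 km.

6.2 km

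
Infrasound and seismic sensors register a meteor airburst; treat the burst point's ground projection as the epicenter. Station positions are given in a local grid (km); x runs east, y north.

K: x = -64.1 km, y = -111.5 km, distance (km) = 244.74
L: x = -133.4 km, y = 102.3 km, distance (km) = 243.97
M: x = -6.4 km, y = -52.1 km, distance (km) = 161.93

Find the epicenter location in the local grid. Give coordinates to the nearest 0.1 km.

Circle about each station: (x + 64.1)² + (y + 111.5)² = 244.74²; (x + 133.4)² + (y − 102.3)² = 243.97²; (x + 6.4)² + (y + 52.1)² = 161.93².
Subtracting pairs of circle equations eliminates x²+y² and gives linear equations (the radical axes):
-138.6 x + 427.6 y = 12096.10
115.4 x + 118.8 y = 19890.65
Solving the 2×2 system: x ≈ 107.4, y ≈ 63.1 km.

(107.4, 63.1)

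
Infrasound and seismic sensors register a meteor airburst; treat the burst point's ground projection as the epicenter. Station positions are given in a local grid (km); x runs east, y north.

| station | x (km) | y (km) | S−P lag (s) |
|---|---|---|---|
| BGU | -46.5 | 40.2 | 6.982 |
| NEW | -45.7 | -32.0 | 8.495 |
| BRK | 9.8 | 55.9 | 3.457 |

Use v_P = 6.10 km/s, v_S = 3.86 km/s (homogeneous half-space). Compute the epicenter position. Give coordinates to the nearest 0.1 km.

Distance from S−P lag: d = Δt · v_P v_S / (v_P − v_S) = Δt · (6.10·3.86)/(6.10−3.86) ≈ 10.5116·Δt.
So d_BGU = 73.39, d_NEW = 89.30, d_BRK = 36.34 km.
Circle about each station: (x + 46.5)² + (y − 40.2)² = 73.39²; (x + 45.7)² + (y + 32.0)² = 89.30²; (x − 9.8)² + (y − 55.9)² = 36.34².
Subtracting the BGU equation from the NEW and BRK equations removes the quadratic terms:
1.6 x − 144.4 y = -3254.20
112.6 x + 31.4 y = 3508.06
Solving the 2×2 system: x ≈ 24.8, y ≈ 22.8 km.

(24.8, 22.8)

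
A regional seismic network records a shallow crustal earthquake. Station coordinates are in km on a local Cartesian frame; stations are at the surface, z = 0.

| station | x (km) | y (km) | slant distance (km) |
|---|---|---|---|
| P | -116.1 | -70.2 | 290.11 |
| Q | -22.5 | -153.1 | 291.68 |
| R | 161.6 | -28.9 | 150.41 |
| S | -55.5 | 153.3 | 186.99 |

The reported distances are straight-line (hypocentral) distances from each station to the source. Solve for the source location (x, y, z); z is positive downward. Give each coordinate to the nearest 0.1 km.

(111.6, 98.1, 63.2)

Each station gives a sphere (x−x_i)² + (y−y_i)² + z² = d_i² (stations at z=0).
Subtracting the P sphere from Q and R: z² cancels, leaving linear equations in x and y:
187.2 x − 165.8 y = 4625.20
555.4 x + 82.6 y = 70083.16
Solving: x ≈ 111.595, y ≈ 98.103 km (keep extra digits for the depth step; rounded: 111.6, 98.1).
Then from the P sphere: z² = 290.11² − (x + 116.1)² − (y + 70.2)² with x = 111.595, y = 98.103, so z ≈ 63.189 ≈ 63.2 km.
Check against S (with the unrounded solution): distance 186.98 ≈ 186.99 km. ✓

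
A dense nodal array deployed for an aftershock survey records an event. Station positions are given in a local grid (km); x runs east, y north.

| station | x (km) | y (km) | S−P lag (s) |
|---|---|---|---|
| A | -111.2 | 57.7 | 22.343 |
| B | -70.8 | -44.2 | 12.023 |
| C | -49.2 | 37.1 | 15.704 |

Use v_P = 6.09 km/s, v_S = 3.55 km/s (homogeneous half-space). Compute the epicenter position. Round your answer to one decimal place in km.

27.6 km east, -72.3 km north

Distance from S−P lag: d = Δt · v_P v_S / (v_P − v_S) = Δt · (6.09·3.55)/(6.09−3.55) ≈ 8.5116·Δt.
So d_A = 190.17, d_B = 102.34, d_C = 133.67 km.
Circle about each station: (x + 111.2)² + (y − 57.7)² = 190.17²; (x + 70.8)² + (y + 44.2)² = 102.34²; (x + 49.2)² + (y − 37.1)² = 133.67².
Subtracting the A equation from the B and C equations removes the quadratic terms:
80.8 x − 203.8 y = 16962.70
124.0 x − 41.2 y = 6399.28
Solving the 2×2 system: x ≈ 27.6, y ≈ -72.3 km.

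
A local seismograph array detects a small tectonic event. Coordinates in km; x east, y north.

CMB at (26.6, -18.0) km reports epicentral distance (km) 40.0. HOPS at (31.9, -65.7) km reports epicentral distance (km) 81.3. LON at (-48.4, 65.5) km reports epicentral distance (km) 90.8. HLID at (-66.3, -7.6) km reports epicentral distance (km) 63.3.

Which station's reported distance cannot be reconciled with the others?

LON

Solve using three stations at a time. Using CMB, HOPS, HLID (subtract circle equations pairwise → linear system) gives (x, y) ≈ (-4.7, 6.9).
Distances from that point to each station vs reported:
  CMB: calculated 40.0 vs reported 40.0 → residual 0.0 km
  HOPS: calculated 81.3 vs reported 81.3 → residual 0.0 km
  LON: calculated 73.1 vs reported 90.8 → residual 17.7 km
  HLID: calculated 63.3 vs reported 63.3 → residual 0.0 km
CMB, HOPS, HLID are mutually consistent (residuals ≈ 0); LON is off by 17.7 km.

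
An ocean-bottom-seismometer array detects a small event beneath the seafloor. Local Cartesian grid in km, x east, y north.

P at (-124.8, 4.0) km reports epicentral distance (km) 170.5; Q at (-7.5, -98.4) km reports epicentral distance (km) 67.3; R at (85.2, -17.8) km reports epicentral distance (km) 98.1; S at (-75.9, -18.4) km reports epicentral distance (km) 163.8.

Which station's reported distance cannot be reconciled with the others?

P

Solve using three stations at a time. Using Q, R, S (subtract circle equations pairwise → linear system) gives (x, y) ≈ (58.4, -112.2).
Distances from that point to each station vs reported:
  P: calculated 216.9 vs reported 170.5 → residual 46.4 km
  Q: calculated 67.3 vs reported 67.3 → residual 0.0 km
  R: calculated 98.1 vs reported 98.1 → residual 0.0 km
  S: calculated 163.8 vs reported 163.8 → residual 0.0 km
Q, R, S are mutually consistent (residuals ≈ 0); P is off by 46.4 km.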